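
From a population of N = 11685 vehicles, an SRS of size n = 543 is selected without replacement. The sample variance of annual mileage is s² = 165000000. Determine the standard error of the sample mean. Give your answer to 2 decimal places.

538.28

Under SRS without replacement, Var(ȳ) = (1 − f)·s²/n with f = n/N = 543/11685 = 0.04646983.
Var(ȳ) = (1 − 0.04646983)·165000000/543 = 0.95353017·303867.4 = 289746.74.
SE(ȳ) = √(289746.74) = 538.28.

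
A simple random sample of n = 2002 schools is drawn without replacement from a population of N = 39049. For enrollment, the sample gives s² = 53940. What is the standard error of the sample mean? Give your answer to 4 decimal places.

Under SRS without replacement, Var(ȳ) = (1 − f)·s²/n with f = n/N = 2002/39049 = 0.05126892.
Var(ȳ) = (1 − 0.05126892)·53940/2002 = 0.94873108·26.943057 = 25.561716.
SE(ȳ) = √(25.561716) = 5.0559.

5.0559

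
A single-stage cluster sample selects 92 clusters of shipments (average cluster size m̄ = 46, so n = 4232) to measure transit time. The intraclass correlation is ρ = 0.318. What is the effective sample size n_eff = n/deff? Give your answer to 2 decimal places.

deff = 1 + (46 − 1)·0.318 = 1 + 14.31 = 15.31.
n_eff = 4232 / 15.31 = 276.42.

276.42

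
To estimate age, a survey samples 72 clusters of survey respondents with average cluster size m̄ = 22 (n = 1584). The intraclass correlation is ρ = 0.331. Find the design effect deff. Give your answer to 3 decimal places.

deff = 1 + (22 − 1)·0.331 = 1 + 6.951 = 7.951.

7.951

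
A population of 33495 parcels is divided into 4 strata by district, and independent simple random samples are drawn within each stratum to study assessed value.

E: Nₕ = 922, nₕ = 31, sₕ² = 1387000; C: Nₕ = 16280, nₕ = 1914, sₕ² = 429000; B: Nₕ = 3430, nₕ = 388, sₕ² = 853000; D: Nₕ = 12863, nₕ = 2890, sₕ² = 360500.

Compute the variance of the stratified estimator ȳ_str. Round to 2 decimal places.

114.20

Var(ȳ_str) = Σₕ Wₕ²(1 − fₕ)sₕ²/nₕ with Wₕ = Nₕ/N, N = 33495.
E: Wₕ = 0.02752650; term = 0.02752650²·(1 − 0.03362256)·1387000/31 = 32.761474.
C: Wₕ = 0.48604269; term = 0.48604269²·(1 − 0.11756757)·429000/1914 = 46.724607.
B: Wₕ = 0.10240334; term = 0.10240334²·(1 − 0.11311953)·853000/388 = 20.446109.
D: Wₕ = 0.38402747; term = 0.38402747²·(1 − 0.22467543)·360500/2890 = 14.263153.
Sum = 114.19534.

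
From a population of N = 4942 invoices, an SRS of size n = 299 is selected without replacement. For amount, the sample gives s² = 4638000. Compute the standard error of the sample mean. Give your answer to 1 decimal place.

120.7

Under SRS without replacement, Var(ȳ) = (1 − f)·s²/n with f = n/N = 299/4942 = 0.06050182.
Var(ȳ) = (1 − 0.06050182)·4638000/299 = 0.93949818·15511.706 = 14573.219.
SE(ȳ) = √(14573.219) = 120.7.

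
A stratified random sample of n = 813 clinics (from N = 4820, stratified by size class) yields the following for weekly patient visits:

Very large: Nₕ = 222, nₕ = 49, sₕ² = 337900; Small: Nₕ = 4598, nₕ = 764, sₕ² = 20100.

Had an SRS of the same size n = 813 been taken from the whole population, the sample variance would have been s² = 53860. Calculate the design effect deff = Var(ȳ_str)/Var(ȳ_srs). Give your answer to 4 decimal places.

Var(ȳ_str) = Σ Wₕ²(1−fₕ)sₕ²/nₕ with Wₕ = Nₕ/4820:
  Very large: (222/4820)²·(1−49/222)·337900/49 = 11.399797
  Small: (4598/4820)²·(1−764/4598)·20100/764 = 19.963179
  → Var(ȳ_str) = 31.362976.
Var(ȳ_srs) = (1 − 813/4820)·53860/813 = 55.074189.
deff = 31.362976 / 55.074189 = 0.5695.

0.5695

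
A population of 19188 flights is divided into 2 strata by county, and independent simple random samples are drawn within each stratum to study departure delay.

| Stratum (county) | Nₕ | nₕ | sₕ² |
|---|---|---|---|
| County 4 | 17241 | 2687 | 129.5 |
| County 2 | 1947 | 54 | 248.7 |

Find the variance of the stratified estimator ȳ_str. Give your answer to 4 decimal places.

0.0790

Var(ȳ_str) = Σₕ Wₕ²(1 − fₕ)sₕ²/nₕ with Wₕ = Nₕ/N, N = 19188.
County 4: Wₕ = 0.89853033; term = 0.89853033²·(1 − 0.15584943)·129.5/2687 = 0.032846379.
County 2: Wₕ = 0.10146967; term = 0.10146967²·(1 − 0.02773498)·248.7/54 = 0.04610406.
Sum = 0.078950439.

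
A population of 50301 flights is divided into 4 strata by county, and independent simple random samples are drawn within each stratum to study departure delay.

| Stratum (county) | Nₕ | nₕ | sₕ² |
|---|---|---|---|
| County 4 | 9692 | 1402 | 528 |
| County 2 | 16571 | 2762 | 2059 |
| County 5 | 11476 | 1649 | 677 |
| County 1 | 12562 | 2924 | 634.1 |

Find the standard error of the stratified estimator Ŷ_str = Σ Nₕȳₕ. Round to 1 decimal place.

Var(Ŷ_str) = Σₕ Nₕ²(1 − fₕ)sₕ²/nₕ.
County 4: 9692²·(1 − 1402/9692)·528/1402 = 3.0258949 × 10^7.
County 2: 16571²·(1 − 2762/16571)·2059/2762 = 1.7058609 × 10^8.
County 5: 11476²·(1 − 1649/11476)·677/1649 = 4.6299842 × 10^7.
County 1: 12562²·(1 − 2924/12562)·634.1/2924 = 2.6255851 × 10^7.
Sum = 2.7340073 × 10^8.
SE = √(2.7340073 × 10^8) = 16534.8.

16534.8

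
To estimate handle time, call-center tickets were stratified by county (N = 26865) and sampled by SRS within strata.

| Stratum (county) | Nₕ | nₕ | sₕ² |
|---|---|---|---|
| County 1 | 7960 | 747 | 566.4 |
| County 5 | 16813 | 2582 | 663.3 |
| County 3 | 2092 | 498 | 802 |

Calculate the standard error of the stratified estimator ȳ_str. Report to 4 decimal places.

Var(ȳ_str) = Σₕ Wₕ²(1 − fₕ)sₕ²/nₕ with Wₕ = Nₕ/N, N = 26865.
County 1: Wₕ = 0.29629630; term = 0.29629630²·(1 − 0.09384422)·566.4/747 = 0.060319531.
County 5: Wₕ = 0.62583287; term = 0.62583287²·(1 − 0.15357164)·663.3/2582 = 0.085164912.
County 3: Wₕ = 0.07787084; term = 0.07787084²·(1 − 0.23804971)·802/498 = 0.0074408292.
Sum = 0.15292527.
SE = √(0.15292527) = 0.3911.

0.3911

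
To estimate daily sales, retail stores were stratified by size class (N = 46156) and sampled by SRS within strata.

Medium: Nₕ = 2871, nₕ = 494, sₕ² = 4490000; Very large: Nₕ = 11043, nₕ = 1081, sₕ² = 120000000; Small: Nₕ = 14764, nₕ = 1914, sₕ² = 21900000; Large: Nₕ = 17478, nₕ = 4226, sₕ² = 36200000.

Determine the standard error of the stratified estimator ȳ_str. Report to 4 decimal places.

Var(ȳ_str) = Σₕ Wₕ²(1 − fₕ)sₕ²/nₕ with Wₕ = Nₕ/N, N = 46156.
Medium: Wₕ = 0.06220210; term = 0.06220210²·(1 − 0.17206548)·4490000/494 = 29.115579.
Very large: Wₕ = 0.23925383; term = 0.23925383²·(1 − 0.09789007)·120000000/1081 = 5732.3518.
Small: Wₕ = 0.31987174; term = 0.31987174²·(1 − 0.12963966)·21900000/1914 = 1018.9503.
Large: Wₕ = 0.37867233; term = 0.37867233²·(1 − 0.24178968)·36200000/4226 = 931.31353.
Sum = 7711.7312.
SE = √(7711.7312) = 87.8165.

87.8165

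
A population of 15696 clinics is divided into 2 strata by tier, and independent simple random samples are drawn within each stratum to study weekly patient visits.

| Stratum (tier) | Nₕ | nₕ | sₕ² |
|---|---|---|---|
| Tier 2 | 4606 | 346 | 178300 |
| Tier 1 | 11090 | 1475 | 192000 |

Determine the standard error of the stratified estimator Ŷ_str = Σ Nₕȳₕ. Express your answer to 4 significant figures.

154900

Var(Ŷ_str) = Σₕ Nₕ²(1 − fₕ)sₕ²/nₕ.
Tier 2: 4606²·(1 − 346/4606)·178300/346 = 1.0111341 × 10^10.
Tier 1: 11090²·(1 − 1475/11090)·192000/1475 = 1.3880018 × 10^10.
Sum = 2.3991359 × 10^10.
SE = √(2.3991359 × 10^10) = 154900.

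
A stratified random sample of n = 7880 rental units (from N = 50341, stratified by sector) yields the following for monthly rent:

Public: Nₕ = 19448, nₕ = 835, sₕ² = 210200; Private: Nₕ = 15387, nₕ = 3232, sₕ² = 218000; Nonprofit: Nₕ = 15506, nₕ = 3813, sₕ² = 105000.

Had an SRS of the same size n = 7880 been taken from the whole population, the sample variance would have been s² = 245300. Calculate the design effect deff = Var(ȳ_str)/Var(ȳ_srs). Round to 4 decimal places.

Var(ȳ_str) = Σ Wₕ²(1−fₕ)sₕ²/nₕ with Wₕ = Nₕ/50341:
  Public: (19448/50341)²·(1−835/19448)·210200/835 = 35.957864
  Private: (15387/50341)²·(1−3232/15387)·218000/3232 = 4.9779483
  Nonprofit: (15506/50341)²·(1−3813/15506)·105000/3813 = 1.9701738
  → Var(ȳ_str) = 42.905986.
Var(ȳ_srs) = (1 − 7880/50341)·245300/7880 = 26.256674.
deff = 42.905986 / 26.256674 = 1.6341.

1.6341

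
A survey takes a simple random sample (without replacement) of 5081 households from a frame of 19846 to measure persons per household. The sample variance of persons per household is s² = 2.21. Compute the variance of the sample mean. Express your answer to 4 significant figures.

3.236 × 10^-4

Under SRS without replacement, Var(ȳ) = (1 − f)·s²/n with f = n/N = 5081/19846 = 0.25602136.
Var(ȳ) = (1 − 0.25602136)·2.21/5081 = 0.74397864·4.3495375 × 10^-4 = 3.235963 × 10^-4.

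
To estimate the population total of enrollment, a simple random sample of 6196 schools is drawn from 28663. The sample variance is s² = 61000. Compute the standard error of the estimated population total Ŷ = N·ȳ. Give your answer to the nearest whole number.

Var(Ŷ) = N²·Var(ȳ) = N²·(1 − n/N)·s²/n.
f = 6196/28663 = 0.21616718; Var(ȳ) = 0.78383282·61000/6196 = 7.7168821.
Var(Ŷ) = 28663² · 7.7168821 = 6.3399401 × 10^9.
SE(Ŷ) = √(6.3399401 × 10^9) = 79624.

79624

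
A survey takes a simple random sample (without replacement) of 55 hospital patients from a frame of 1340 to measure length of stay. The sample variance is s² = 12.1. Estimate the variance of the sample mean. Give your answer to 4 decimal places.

Under SRS without replacement, Var(ȳ) = (1 − f)·s²/n with f = n/N = 55/1340 = 0.04104478.
Var(ȳ) = (1 − 0.04104478)·12.1/55 = 0.95895522·0.22 = 0.21097015.

0.2110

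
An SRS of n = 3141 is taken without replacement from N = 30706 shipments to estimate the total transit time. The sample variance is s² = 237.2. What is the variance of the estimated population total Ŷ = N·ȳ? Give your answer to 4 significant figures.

Var(Ŷ) = N²·Var(ȳ) = N²·(1 − n/N)·s²/n.
f = 3141/30706 = 0.10229271; Var(ȳ) = 0.89770729·237.2/3141 = 0.067792477.
Var(Ŷ) = 30706² · 0.067792477 = 6.3918709 × 10^7.

6.392 × 10^7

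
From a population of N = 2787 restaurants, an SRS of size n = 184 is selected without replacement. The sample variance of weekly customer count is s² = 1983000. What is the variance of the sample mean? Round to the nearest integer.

Under SRS without replacement, Var(ȳ) = (1 − f)·s²/n with f = n/N = 184/2787 = 0.06602081.
Var(ȳ) = (1 − 0.06602081)·1983000/184 = 0.93397919·10777.174 = 10065.656.

10066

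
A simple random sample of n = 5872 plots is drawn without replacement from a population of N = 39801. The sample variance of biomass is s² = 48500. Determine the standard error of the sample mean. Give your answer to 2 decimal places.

2.65

Under SRS without replacement, Var(ȳ) = (1 − f)·s²/n with f = n/N = 5872/39801 = 0.14753398.
Var(ȳ) = (1 − 0.14753398)·48500/5872 = 0.85246602·8.2595368 = 7.0409744.
SE(ȳ) = √(7.0409744) = 2.65.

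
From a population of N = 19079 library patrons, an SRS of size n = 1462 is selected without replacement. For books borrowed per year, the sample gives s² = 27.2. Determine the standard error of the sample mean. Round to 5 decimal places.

0.13107

Under SRS without replacement, Var(ȳ) = (1 − f)·s²/n with f = n/N = 1462/19079 = 0.07662875.
Var(ȳ) = (1 − 0.07662875)·27.2/1462 = 0.92337125·0.018604651 = 0.017179.
SE(ȳ) = √(0.017179) = 0.13107.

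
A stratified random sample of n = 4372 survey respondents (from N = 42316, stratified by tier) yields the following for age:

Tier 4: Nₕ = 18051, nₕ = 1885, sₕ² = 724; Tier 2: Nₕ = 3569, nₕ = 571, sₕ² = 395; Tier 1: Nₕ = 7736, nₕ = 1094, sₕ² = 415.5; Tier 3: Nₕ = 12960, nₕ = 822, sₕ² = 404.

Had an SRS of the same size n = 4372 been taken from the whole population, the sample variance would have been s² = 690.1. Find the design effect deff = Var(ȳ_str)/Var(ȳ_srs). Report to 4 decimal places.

Var(ȳ_str) = Σ Wₕ²(1−fₕ)sₕ²/nₕ with Wₕ = Nₕ/42316:
  Tier 4: (18051/42316)²·(1−1885/18051)·724/1885 = 0.062592433
  Tier 2: (3569/42316)²·(1−571/3569)·395/571 = 0.0041336143
  Tier 1: (7736/42316)²·(1−1094/7736)·415.5/1094 = 0.010898327
  Tier 3: (12960/42316)²·(1−822/12960)·404/822 = 0.043177
  → Var(ȳ_str) = 0.12080137.
Var(ȳ_srs) = (1 − 4372/42316)·690.1/4372 = 0.14153713.
deff = 0.12080137 / 0.14153713 = 0.8535.

0.8535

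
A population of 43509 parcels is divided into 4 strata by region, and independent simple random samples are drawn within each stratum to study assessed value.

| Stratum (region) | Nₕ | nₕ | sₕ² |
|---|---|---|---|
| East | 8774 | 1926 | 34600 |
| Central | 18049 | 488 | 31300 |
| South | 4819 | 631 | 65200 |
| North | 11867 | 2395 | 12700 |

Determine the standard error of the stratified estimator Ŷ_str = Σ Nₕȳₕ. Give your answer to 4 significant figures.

Var(Ŷ_str) = Σₕ Nₕ²(1 − fₕ)sₕ²/nₕ.
East: 8774²·(1 − 1926/8774)·34600/1926 = 1.079397 × 10^9.
Central: 18049²·(1 − 488/18049)·31300/488 = 2.032951 × 10^10.
South: 4819²·(1 − 631/4819)·65200/631 = 2.0853638 × 10^9.
North: 11867²·(1 − 2395/11867)·12700/2395 = 5.9604745 × 10^8.
Sum = 2.4090318 × 10^10.
SE = √(2.4090318 × 10^10) = 155200.

155200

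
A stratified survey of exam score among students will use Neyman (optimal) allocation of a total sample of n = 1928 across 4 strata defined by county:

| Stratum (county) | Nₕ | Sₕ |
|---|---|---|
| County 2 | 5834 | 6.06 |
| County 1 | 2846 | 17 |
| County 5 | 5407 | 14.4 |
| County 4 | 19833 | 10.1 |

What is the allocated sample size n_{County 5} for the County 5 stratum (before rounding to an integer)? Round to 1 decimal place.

414.8

Neyman allocation: nₕ = n·NₕSₕ / Σⱼ NⱼSⱼ.
Σ NⱼSⱼ = 5834·6.06 + 2846·17 + 5407·14.4 + 19833·10.1 = 361910.14.
n_{County 5} = 1928·5407·14.4 / 361910.14 = 414.8.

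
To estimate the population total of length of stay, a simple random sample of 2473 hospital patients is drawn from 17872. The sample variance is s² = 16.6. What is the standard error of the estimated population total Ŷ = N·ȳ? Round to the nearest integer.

1359

Var(Ŷ) = N²·Var(ȳ) = N²·(1 − n/N)·s²/n.
f = 2473/17872 = 0.13837287; Var(ȳ) = 0.86162713·16.6/2473 = 0.0057836677.
Var(Ŷ) = 17872² · 0.0057836677 = 1.847352 × 10^6.
SE(Ŷ) = √(1.847352 × 10^6) = 1359.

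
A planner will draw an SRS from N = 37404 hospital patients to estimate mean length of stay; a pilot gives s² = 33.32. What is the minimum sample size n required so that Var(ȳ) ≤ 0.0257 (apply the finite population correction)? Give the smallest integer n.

1254

Without fpc, n₀ = s²/D = 33.32/0.0257 = 1296.4981.
With fpc, (1 − n/N)·s²/n ≤ D requires n ≥ n₀/(1 + n₀/N) = 1296.4981/(1 + 1296.4981/37404) = 1253.0644.
Rounding up, n = 1254.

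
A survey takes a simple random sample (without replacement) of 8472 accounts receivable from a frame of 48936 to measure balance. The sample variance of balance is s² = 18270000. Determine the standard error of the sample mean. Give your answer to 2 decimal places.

42.23

Under SRS without replacement, Var(ȳ) = (1 − f)·s²/n with f = n/N = 8472/48936 = 0.17312408.
Var(ȳ) = (1 − 0.17312408)·18270000/8472 = 0.82687592·2156.5156 = 1783.1708.
SE(ȳ) = √(1783.1708) = 42.23.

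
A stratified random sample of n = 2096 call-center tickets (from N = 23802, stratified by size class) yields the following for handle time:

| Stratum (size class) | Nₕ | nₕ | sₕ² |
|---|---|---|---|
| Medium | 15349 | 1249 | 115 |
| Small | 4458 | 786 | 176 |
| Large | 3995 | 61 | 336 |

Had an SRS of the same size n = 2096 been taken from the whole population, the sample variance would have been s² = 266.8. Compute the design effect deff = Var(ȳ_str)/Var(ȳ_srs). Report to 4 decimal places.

Var(ȳ_str) = Σ Wₕ²(1−fₕ)sₕ²/nₕ with Wₕ = Nₕ/23802:
  Medium: (15349/23802)²·(1−1249/15349)·115/1249 = 0.035172861
  Small: (4458/23802)²·(1−786/4458)·176/786 = 0.006470025
  Large: (3995/23802)²·(1−61/3995)·336/61 = 0.15280363
  → Var(ȳ_str) = 0.19444652.
Var(ȳ_srs) = (1 − 2096/23802)·266.8/2096 = 0.11608093.
deff = 0.19444652 / 0.11608093 = 1.6751.

1.6751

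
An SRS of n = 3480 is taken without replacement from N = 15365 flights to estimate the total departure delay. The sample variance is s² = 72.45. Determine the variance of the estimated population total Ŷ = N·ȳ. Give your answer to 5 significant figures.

3.8018 × 10^6

Var(Ŷ) = N²·Var(ȳ) = N²·(1 − n/N)·s²/n.
f = 3480/15365 = 0.22648877; Var(ȳ) = 0.77351123·72.45/3480 = 0.016103704.
Var(Ŷ) = 15365² · 0.016103704 = 3.8018144 × 10^6.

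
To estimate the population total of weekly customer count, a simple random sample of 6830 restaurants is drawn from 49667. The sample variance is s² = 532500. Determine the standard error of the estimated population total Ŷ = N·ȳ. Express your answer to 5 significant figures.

407280

Var(Ŷ) = N²·Var(ȳ) = N²·(1 − n/N)·s²/n.
f = 6830/49667 = 0.13751586; Var(ȳ) = 0.86248414·532500/6830 = 67.243456.
Var(Ŷ) = 49667² · 67.243456 = 1.6587689 × 10^11.
SE(Ŷ) = √(1.6587689 × 10^11) = 407280.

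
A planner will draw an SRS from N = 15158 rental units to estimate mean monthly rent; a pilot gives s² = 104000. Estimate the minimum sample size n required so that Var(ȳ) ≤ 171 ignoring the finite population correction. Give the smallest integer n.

Without fpc, n₀ = s²/D = 104000/171 = 608.1871.
Rounding up, n = 609.

609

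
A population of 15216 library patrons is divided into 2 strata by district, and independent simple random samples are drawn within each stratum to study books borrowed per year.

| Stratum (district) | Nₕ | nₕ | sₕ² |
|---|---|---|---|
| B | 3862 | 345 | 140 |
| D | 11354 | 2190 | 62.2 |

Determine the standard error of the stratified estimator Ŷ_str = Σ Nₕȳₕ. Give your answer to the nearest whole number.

2910

Var(Ŷ_str) = Σₕ Nₕ²(1 − fₕ)sₕ²/nₕ.
B: 3862²·(1 − 345/3862)·140/345 = 5.5118016 × 10^6.
D: 11354²·(1 − 2190/11354)·62.2/2190 = 2.9551548 × 10^6.
Sum = 8.4669564 × 10^6.
SE = √(8.4669564 × 10^6) = 2910.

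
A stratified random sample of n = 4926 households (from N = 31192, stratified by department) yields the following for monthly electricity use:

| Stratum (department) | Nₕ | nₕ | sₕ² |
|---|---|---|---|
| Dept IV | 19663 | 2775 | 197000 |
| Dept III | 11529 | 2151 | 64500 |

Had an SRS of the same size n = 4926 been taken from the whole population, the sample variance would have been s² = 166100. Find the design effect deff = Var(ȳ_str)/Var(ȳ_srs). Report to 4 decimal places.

0.9707

Var(ȳ_str) = Σ Wₕ²(1−fₕ)sₕ²/nₕ with Wₕ = Nₕ/31192:
  Dept IV: (19663/31192)²·(1−2775/19663)·197000/2775 = 24.229519
  Dept III: (11529/31192)²·(1−2151/11529)·64500/2151 = 3.3322281
  → Var(ȳ_str) = 27.561747.
Var(ȳ_srs) = (1 − 4926/31192)·166100/4926 = 28.393958.
deff = 27.561747 / 28.393958 = 0.9707.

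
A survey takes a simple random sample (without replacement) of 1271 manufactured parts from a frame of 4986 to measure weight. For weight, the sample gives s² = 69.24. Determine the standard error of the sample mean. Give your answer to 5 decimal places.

Under SRS without replacement, Var(ȳ) = (1 − f)·s²/n with f = n/N = 1271/4986 = 0.25491376.
Var(ȳ) = (1 − 0.25491376)·69.24/1271 = 0.74508624·0.05447679 = 0.040589907.
SE(ȳ) = √(0.040589907) = 0.20147.

0.20147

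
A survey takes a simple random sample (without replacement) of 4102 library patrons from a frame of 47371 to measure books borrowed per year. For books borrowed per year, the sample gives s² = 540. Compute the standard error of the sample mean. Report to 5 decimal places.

Under SRS without replacement, Var(ȳ) = (1 − f)·s²/n with f = n/N = 4102/47371 = 0.08659306.
Var(ȳ) = (1 − 0.08659306)·540/4102 = 0.91340694·0.1316431 = 0.12024372.
SE(ȳ) = √(0.12024372) = 0.34676.

0.34676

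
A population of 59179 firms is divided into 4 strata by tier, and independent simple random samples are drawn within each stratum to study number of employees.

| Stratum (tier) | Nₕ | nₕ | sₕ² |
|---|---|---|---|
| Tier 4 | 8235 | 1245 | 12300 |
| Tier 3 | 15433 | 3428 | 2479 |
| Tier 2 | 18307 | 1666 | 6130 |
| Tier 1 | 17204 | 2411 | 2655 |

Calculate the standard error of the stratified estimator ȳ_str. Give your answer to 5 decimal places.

0.77507

Var(ȳ_str) = Σₕ Wₕ²(1 − fₕ)sₕ²/nₕ with Wₕ = Nₕ/N, N = 59179.
Tier 4: Wₕ = 0.13915409; term = 0.13915409²·(1 − 0.15118397)·12300/1245 = 0.16238327.
Tier 3: Wₕ = 0.26078508; term = 0.26078508²·(1 − 0.22212143)·2479/3428 = 0.038257183.
Tier 2: Wₕ = 0.30934960; term = 0.30934960²·(1 − 0.09100344)·6130/1666 = 0.32007137.
Tier 1: Wₕ = 0.29071123; term = 0.29071123²·(1 − 0.14014183)·2655/2411 = 0.08002354.
Sum = 0.60073536.
SE = √(0.60073536) = 0.77507.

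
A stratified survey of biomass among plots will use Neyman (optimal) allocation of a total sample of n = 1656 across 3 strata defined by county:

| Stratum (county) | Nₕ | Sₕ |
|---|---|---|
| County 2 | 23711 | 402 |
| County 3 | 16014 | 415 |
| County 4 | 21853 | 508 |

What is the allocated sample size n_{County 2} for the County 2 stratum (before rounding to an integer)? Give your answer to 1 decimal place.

578.6

Neyman allocation: nₕ = n·NₕSₕ / Σⱼ NⱼSⱼ.
Σ NⱼSⱼ = 23711·402 + 16014·415 + 21853·508 = 2.7278956 × 10^7.
n_{County 2} = 1656·23711·402 / (2.7278956 × 10^7) = 578.6.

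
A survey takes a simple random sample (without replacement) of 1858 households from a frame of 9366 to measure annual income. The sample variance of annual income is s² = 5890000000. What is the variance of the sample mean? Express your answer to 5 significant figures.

Under SRS without replacement, Var(ȳ) = (1 − f)·s²/n with f = n/N = 1858/9366 = 0.19837711.
Var(ȳ) = (1 − 0.19837711)·5890000000/1858 = 0.80162289·3.1700753 × 10^6 = 2.541205 × 10^6.

2.5412 × 10^6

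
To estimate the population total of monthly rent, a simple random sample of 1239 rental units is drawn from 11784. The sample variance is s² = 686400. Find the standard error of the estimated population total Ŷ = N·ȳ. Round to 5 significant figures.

Var(Ŷ) = N²·Var(ȳ) = N²·(1 − n/N)·s²/n.
f = 1239/11784 = 0.10514257; Var(ȳ) = 0.89485743·686400/1239 = 495.74668.
Var(Ŷ) = 11784² · 495.74668 = 6.8840701 × 10^10.
SE(Ŷ) = √(6.8840701 × 10^10) = 262380.

262380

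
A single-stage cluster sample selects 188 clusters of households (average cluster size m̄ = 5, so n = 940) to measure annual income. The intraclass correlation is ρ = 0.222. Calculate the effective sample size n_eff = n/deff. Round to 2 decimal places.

deff = 1 + (5 − 1)·0.222 = 1 + 0.888 = 1.888.
n_eff = 940 / 1.888 = 497.88.

497.88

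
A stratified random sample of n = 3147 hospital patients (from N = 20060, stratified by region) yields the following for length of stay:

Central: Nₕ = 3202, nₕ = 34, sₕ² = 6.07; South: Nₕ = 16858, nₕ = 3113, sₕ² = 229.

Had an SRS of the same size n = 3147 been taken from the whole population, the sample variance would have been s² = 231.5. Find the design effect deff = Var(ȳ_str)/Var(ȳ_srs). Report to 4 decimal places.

0.7555

Var(ȳ_str) = Σ Wₕ²(1−fₕ)sₕ²/nₕ with Wₕ = Nₕ/20060:
  Central: (3202/20060)²·(1−34/3202)·6.07/34 = 0.0045004342
  South: (16858/20060)²·(1−3113/16858)·229/3113 = 0.042358961
  → Var(ȳ_str) = 0.046859395.
Var(ȳ_srs) = (1 − 3147/20060)·231.5/3147 = 0.062021744.
deff = 0.046859395 / 0.062021744 = 0.7555.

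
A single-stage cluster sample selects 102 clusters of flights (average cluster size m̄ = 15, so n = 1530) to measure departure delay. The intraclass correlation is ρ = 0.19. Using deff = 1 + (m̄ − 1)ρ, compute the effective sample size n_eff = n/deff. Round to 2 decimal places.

deff = 1 + (15 − 1)·0.19 = 1 + 2.66 = 3.66.
n_eff = 1530 / 3.66 = 418.03.

418.03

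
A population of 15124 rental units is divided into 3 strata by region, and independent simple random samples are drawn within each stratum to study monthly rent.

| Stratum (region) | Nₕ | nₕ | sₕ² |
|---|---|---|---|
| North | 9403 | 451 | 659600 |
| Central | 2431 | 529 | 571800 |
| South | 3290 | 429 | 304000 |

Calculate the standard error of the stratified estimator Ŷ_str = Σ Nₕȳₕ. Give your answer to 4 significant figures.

367100

Var(Ŷ_str) = Σₕ Nₕ²(1 − fₕ)sₕ²/nₕ.
North: 9403²·(1 − 451/9403)·659600/451 = 1.2310923 × 10^11.
Central: 2431²·(1 − 529/2431)·571800/529 = 4.9978584 × 10^9.
South: 3290²·(1 − 429/3290)·304000/429 = 6.6700647 × 10^9.
Sum = 1.3477715 × 10^11.
SE = √(1.3477715 × 10^11) = 367100.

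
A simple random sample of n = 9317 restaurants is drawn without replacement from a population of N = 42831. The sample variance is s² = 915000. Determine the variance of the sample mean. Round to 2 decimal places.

76.84

Under SRS without replacement, Var(ȳ) = (1 − f)·s²/n with f = n/N = 9317/42831 = 0.21752936.
Var(ȳ) = (1 − 0.21752936)·915000/9317 = 0.78247064·98.207578 = 76.844546.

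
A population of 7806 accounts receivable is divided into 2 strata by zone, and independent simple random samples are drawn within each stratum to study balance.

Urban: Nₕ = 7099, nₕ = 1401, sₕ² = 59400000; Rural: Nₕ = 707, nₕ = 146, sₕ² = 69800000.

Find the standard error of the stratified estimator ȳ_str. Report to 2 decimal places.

Var(ȳ_str) = Σₕ Wₕ²(1 − fₕ)sₕ²/nₕ with Wₕ = Nₕ/N, N = 7806.
Urban: Wₕ = 0.90942864; term = 0.90942864²·(1 − 0.19735174)·59400000/1401 = 28145.621.
Rural: Wₕ = 0.09057136; term = 0.09057136²·(1 − 0.20650636)·69800000/146 = 3111.9152.
Sum = 31257.536.
SE = √(31257.536) = 176.80.

176.80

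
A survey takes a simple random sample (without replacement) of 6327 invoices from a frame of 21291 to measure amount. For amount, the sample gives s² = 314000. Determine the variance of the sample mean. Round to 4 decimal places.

Under SRS without replacement, Var(ȳ) = (1 − f)·s²/n with f = n/N = 6327/21291 = 0.29716782.
Var(ȳ) = (1 − 0.29716782)·314000/6327 = 0.70283218·49.628576 = 34.88056.

34.8806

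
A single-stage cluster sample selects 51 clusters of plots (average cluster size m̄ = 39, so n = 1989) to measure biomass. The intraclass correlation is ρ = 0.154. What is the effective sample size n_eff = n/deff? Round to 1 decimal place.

deff = 1 + (39 − 1)·0.154 = 1 + 5.852 = 6.852.
n_eff = 1989 / 6.852 = 290.3.

290.3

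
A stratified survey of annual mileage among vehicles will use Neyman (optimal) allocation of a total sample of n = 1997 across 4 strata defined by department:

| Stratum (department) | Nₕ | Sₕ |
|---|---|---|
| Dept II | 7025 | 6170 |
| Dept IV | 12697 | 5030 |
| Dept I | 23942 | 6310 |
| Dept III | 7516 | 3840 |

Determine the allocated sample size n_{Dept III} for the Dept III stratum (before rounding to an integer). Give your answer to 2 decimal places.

200.72

Neyman allocation: nₕ = n·NₕSₕ / Σⱼ NⱼSⱼ.
Σ NⱼSⱼ = 7025·6170 + 12697·5030 + 23942·6310 + 7516·3840 = 2.8714562 × 10^8.
n_{Dept III} = 1997·7516·3840 / (2.8714562 × 10^8) = 200.72.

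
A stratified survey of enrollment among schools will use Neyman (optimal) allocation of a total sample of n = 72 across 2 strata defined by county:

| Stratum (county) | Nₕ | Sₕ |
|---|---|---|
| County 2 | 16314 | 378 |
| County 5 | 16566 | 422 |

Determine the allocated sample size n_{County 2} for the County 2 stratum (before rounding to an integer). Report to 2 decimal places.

33.75

Neyman allocation: nₕ = n·NₕSₕ / Σⱼ NⱼSⱼ.
Σ NⱼSⱼ = 16314·378 + 16566·422 = 1.3157544 × 10^7.
n_{County 2} = 72·16314·378 / (1.3157544 × 10^7) = 33.75.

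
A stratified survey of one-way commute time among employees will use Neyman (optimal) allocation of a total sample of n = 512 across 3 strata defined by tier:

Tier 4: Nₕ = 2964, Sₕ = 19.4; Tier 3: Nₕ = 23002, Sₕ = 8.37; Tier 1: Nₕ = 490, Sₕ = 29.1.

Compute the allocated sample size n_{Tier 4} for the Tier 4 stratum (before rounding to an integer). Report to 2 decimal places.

Neyman allocation: nₕ = n·NₕSₕ / Σⱼ NⱼSⱼ.
Σ NⱼSⱼ = 2964·19.4 + 23002·8.37 + 490·29.1 = 264287.34.
n_{Tier 4} = 512·2964·19.4 / 264287.34 = 111.40.

111.40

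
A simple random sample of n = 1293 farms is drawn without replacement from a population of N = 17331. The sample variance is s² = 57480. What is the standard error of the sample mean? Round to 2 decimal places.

6.41

Under SRS without replacement, Var(ȳ) = (1 − f)·s²/n with f = n/N = 1293/17331 = 0.07460620.
Var(ȳ) = (1 − 0.07460620)·57480/1293 = 0.92539380·44.454756 = 41.138156.
SE(ȳ) = √(41.138156) = 6.41.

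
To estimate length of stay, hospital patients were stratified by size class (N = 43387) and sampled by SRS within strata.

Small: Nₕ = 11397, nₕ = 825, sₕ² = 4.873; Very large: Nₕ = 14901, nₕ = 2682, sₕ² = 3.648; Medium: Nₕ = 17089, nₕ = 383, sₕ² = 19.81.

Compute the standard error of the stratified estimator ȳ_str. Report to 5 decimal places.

0.09140

Var(ȳ_str) = Σₕ Wₕ²(1 − fₕ)sₕ²/nₕ with Wₕ = Nₕ/N, N = 43387.
Small: Wₕ = 0.26268237; term = 0.26268237²·(1 − 0.07238747)·4.873/825 = 3.7806887 × 10^-4.
Very large: Wₕ = 0.34344389; term = 0.34344389²·(1 − 0.17998792)·3.648/2682 = 1.3156122 × 10^-4.
Medium: Wₕ = 0.39387374; term = 0.39387374²·(1 − 0.02241208)·19.81/383 = 0.0078443251.
Sum = 0.0083539552.
SE = √(0.0083539552) = 0.09140.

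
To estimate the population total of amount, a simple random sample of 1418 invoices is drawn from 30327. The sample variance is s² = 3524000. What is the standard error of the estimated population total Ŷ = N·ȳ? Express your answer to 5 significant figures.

1.4761 × 10^6

Var(Ŷ) = N²·Var(ȳ) = N²·(1 − n/N)·s²/n.
f = 1418/30327 = 0.04675702; Var(ȳ) = 0.95324298·3524000/1418 = 2368.9903.
Var(Ŷ) = 30327² · 2368.9903 = 2.1788242 × 10^12.
SE(Ŷ) = √(2.1788242 × 10^12) = 1.4761 × 10^6.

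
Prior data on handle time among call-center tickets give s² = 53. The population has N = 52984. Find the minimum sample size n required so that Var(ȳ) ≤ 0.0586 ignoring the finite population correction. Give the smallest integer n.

Without fpc, n₀ = s²/D = 53/0.0586 = 904.4369.
Rounding up, n = 905.

905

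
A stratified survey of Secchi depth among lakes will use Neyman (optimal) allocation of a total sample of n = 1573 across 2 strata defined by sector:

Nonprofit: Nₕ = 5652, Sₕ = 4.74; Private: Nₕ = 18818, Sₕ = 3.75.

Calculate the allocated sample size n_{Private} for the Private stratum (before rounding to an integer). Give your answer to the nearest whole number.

1140

Neyman allocation: nₕ = n·NₕSₕ / Σⱼ NⱼSⱼ.
Σ NⱼSⱼ = 5652·4.74 + 18818·3.75 = 97357.98.
n_{Private} = 1573·18818·3.75 / 97357.98 = 1140.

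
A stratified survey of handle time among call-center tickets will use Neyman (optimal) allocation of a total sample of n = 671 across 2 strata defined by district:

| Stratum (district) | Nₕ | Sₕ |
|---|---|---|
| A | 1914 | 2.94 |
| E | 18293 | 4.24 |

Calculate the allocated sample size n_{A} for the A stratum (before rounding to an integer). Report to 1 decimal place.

Neyman allocation: nₕ = n·NₕSₕ / Σⱼ NⱼSⱼ.
Σ NⱼSⱼ = 1914·2.94 + 18293·4.24 = 83189.48.
n_{A} = 671·1914·2.94 / 83189.48 = 45.4.

45.4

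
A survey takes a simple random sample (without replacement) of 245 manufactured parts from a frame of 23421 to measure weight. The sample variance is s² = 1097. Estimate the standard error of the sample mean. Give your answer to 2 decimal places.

2.10

Under SRS without replacement, Var(ȳ) = (1 − f)·s²/n with f = n/N = 245/23421 = 0.01046070.
Var(ȳ) = (1 − 0.01046070)·1097/245 = 0.98953930·4.477551 = 4.4307127.
SE(ȳ) = √(4.4307127) = 2.10.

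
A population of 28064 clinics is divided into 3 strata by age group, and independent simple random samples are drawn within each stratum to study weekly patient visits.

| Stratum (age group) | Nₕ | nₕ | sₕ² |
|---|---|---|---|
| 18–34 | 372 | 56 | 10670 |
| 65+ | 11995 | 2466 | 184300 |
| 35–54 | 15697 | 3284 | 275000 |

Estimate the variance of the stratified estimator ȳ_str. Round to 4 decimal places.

Var(ȳ_str) = Σₕ Wₕ²(1 − fₕ)sₕ²/nₕ with Wₕ = Nₕ/N, N = 28064.
18–34: Wₕ = 0.01325542; term = 0.01325542²·(1 − 0.15053763)·10670/56 = 0.028438538.
65+: Wₕ = 0.42741591; term = 0.42741591²·(1 − 0.20558566)·184300/2466 = 10.846277.
35–54: Wₕ = 0.55932868; term = 0.55932868²·(1 − 0.20921195)·275000/3284 = 20.716854.
Sum = 31.59157.

31.5916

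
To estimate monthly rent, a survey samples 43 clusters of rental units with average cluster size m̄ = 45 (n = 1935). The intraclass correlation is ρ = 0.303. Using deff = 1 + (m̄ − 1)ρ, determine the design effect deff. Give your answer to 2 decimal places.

deff = 1 + (45 − 1)·0.303 = 1 + 13.332 = 14.332.

14.33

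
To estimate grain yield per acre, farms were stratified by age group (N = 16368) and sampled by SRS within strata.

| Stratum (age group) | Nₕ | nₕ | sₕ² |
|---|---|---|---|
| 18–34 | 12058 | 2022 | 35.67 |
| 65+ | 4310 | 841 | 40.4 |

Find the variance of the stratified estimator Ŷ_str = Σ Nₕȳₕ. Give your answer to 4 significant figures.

2.853 × 10^6

Var(Ŷ_str) = Σₕ Nₕ²(1 − fₕ)sₕ²/nₕ.
18–34: 12058²·(1 − 2022/12058)·35.67/2022 = 2.1348034 × 10^6.
65+: 4310²·(1 − 841/4310)·40.4/841 = 718235.62.
Sum = 2.853039 × 10^6.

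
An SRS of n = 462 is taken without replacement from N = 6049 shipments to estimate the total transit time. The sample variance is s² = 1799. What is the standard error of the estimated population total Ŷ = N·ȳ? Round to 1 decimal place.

11471.6

Var(Ŷ) = N²·Var(ȳ) = N²·(1 − n/N)·s²/n.
f = 462/6049 = 0.07637626; Var(ȳ) = 0.92362374·1799/462 = 3.5965349.
Var(Ŷ) = 6049² · 3.5965349 = 1.3159865 × 10^8.
SE(Ŷ) = √(1.3159865 × 10^8) = 11471.6.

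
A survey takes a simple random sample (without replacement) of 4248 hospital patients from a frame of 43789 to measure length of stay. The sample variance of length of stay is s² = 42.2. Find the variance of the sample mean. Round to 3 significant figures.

Under SRS without replacement, Var(ȳ) = (1 − f)·s²/n with f = n/N = 4248/43789 = 0.09701066.
Var(ȳ) = (1 − 0.09701066)·42.2/4248 = 0.90298934·0.0099340866 = 0.0089703743.

0.00897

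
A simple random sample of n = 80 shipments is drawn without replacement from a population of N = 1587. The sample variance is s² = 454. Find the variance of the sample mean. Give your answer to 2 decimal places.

5.39

Under SRS without replacement, Var(ȳ) = (1 − f)·s²/n with f = n/N = 80/1587 = 0.05040958.
Var(ȳ) = (1 − 0.05040958)·454/80 = 0.94959042·5.675 = 5.3889256.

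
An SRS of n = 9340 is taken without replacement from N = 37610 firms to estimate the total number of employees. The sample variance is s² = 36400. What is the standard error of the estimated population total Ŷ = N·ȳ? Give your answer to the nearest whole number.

64371

Var(Ŷ) = N²·Var(ȳ) = N²·(1 − n/N)·s²/n.
f = 9340/37610 = 0.24833821; Var(ȳ) = 0.75166179·36400/9340 = 2.9293886.
Var(Ŷ) = 37610² · 2.9293886 = 4.1436556 × 10^9.
SE(Ŷ) = √(4.1436556 × 10^9) = 64371.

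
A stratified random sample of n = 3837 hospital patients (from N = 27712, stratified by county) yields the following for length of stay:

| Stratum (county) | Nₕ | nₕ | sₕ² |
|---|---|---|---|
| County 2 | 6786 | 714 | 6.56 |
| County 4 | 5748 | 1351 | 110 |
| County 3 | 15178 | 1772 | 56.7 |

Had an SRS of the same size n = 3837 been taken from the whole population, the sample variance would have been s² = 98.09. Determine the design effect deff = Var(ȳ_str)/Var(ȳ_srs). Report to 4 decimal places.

0.5290

Var(ȳ_str) = Σ Wₕ²(1−fₕ)sₕ²/nₕ with Wₕ = Nₕ/27712:
  County 2: (6786/27712)²·(1−714/6786)·6.56/714 = 4.9296434 × 10^-4
  County 4: (5748/27712)²·(1−1351/5748)·110/1351 = 0.0026796299
  County 3: (15178/27712)²·(1−1772/15178)·56.7/1772 = 0.0084780771
  → Var(ȳ_str) = 0.011650671.
Var(ȳ_srs) = (1 − 3837/27712)·98.09/3837 = 0.022024621.
deff = 0.011650671 / 0.022024621 = 0.5290.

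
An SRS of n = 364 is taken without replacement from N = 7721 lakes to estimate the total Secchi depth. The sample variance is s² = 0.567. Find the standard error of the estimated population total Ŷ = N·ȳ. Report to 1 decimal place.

297.5

Var(Ŷ) = N²·Var(ȳ) = N²·(1 − n/N)·s²/n.
f = 364/7721 = 0.04714415; Var(ȳ) = 0.95285585·0.567/364 = 0.0014842562.
Var(Ŷ) = 7721² · 0.0014842562 = 88482.213.
SE(Ŷ) = √(88482.213) = 297.5.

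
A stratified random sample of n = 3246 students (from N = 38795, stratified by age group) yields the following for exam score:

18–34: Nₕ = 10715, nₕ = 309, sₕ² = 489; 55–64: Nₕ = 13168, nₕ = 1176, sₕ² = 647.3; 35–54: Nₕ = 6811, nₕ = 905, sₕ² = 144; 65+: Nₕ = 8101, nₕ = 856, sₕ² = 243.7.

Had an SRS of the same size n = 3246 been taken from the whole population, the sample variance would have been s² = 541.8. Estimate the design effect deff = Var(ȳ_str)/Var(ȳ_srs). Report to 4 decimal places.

Var(ȳ_str) = Σ Wₕ²(1−fₕ)sₕ²/nₕ with Wₕ = Nₕ/38795:
  18–34: (10715/38795)²·(1−309/10715)·489/309 = 0.11723974
  55–64: (13168/38795)²·(1−1176/13168)·647.3/1176 = 0.057750827
  35–54: (6811/38795)²·(1−905/6811)·144/905 = 0.0042527194
  65+: (8101/38795)²·(1−856/8101)·243.7/856 = 0.011102155
  → Var(ȳ_str) = 0.19034544.
Var(ȳ_srs) = (1 − 3246/38795)·541.8/3246 = 0.15294741.
deff = 0.19034544 / 0.15294741 = 1.2445.

1.2445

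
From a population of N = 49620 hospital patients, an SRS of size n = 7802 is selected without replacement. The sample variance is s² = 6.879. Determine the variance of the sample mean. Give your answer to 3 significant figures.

7.43 × 10^-4

Under SRS without replacement, Var(ȳ) = (1 − f)·s²/n with f = n/N = 7802/49620 = 0.15723499.
Var(ȳ) = (1 − 0.15723499)·6.879/7802 = 0.84276501·8.81697 × 10^-4 = 7.4306339 × 10^-4.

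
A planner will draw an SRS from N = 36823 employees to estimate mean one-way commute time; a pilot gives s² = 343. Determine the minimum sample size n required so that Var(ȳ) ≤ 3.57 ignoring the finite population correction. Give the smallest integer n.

Without fpc, n₀ = s²/D = 343/3.57 = 96.0784.
Rounding up, n = 97.

97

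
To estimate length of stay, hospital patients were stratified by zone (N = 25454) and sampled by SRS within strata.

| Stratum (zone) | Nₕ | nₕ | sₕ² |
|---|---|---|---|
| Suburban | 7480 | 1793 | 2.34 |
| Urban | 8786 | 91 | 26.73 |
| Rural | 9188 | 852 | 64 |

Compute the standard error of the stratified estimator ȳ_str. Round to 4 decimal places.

0.2088

Var(ȳ_str) = Σₕ Wₕ²(1 − fₕ)sₕ²/nₕ with Wₕ = Nₕ/N, N = 25454.
Suburban: Wₕ = 0.29386344; term = 0.29386344²·(1 − 0.23970588)·2.34/1793 = 8.5685693 × 10^-5.
Urban: Wₕ = 0.34517168; term = 0.34517168²·(1 − 0.01035739)·26.73/91 = 0.034634289.
Rural: Wₕ = 0.36096488; term = 0.36096488²·(1 − 0.09272965)·64/852 = 0.0088798779.
Sum = 0.043599853.
SE = √(0.043599853) = 0.2088.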